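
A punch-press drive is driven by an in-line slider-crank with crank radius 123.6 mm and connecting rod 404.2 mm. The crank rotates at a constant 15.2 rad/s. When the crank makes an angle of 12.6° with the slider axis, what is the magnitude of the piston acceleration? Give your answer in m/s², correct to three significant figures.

ω = 15.2 rad/s
x(θ) = r cosθ + √(L² − r² sin²θ); with ω constant, a = ω²·d²x/dθ².
d²x/dθ² = −r cosθ − r²(cos2θ)/√u − r⁴ sin²2θ/(4u^{3/2}),  u = L² − r² sin²θ = 0.162651 m².
Substituting r = 0.1236 m, L = 0.4042 m, θ = 12.6°: d²x/dθ² = -0.15506 m.
a = ω²·d²x/dθ² = (15.2)²·(-0.15506) = -35.825 m/s²;  |a| = 35.825 m/s².

35.8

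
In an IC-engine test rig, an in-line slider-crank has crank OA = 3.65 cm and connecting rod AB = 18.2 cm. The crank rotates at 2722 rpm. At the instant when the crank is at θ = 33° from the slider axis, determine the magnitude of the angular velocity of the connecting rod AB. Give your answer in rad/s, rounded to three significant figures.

48.2

ω = 285 rad/s (converted from 2722 rpm).
The rod makes angle φ with the slider axis where L sinφ = r sinθ; differentiating, L cosφ·φ̇ = r ω cosθ.
L cosφ = √(L² − r² sin²θ) = 0.18091 m.
|ω_rod| = r ω |cosθ| / √(L² − r² sin²θ) = 0.0365·285·0.83867/0.18091 = 48.232 rad/s.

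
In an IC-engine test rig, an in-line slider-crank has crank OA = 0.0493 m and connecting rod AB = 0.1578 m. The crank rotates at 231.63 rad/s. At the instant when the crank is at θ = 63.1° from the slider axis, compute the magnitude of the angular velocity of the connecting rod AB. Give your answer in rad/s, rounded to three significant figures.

ω = 231.6 rad/s
The rod makes angle φ with the slider axis where L sinφ = r sinθ; differentiating, L cosφ·φ̇ = r ω cosθ.
L cosφ = √(L² − r² sin²θ) = 0.15155 m.
|ω_rod| = r ω |cosθ| / √(L² − r² sin²θ) = 0.0493·231.6·0.45243/0.15155 = 34.091 rad/s.

34.1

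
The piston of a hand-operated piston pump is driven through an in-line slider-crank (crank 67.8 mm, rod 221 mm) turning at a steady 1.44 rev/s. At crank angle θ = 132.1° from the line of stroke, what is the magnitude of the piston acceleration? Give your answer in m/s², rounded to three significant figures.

ω = 2π·1.44 = 9.048 rad/s
x(θ) = r cosθ + √(L² − r² sin²θ); with ω constant, a = ω²·d²x/dθ².
d²x/dθ² = −r cosθ − r²(cos2θ)/√u − r⁴ sin²2θ/(4u^{3/2}),  u = L² − r² sin²θ = 0.0463103 m².
Substituting r = 0.0678 m, L = 0.221 m, θ = 132.1°: d²x/dθ² = +0.047089 m.
a = ω²·d²x/dθ² = (9.048)²·(+0.047089) = +3.8548 m/s²;  |a| = 3.8548 m/s².

3.85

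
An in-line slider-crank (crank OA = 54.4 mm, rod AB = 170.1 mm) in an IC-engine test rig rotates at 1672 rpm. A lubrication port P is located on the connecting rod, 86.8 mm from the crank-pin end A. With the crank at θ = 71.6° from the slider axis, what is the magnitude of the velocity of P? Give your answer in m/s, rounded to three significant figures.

9.64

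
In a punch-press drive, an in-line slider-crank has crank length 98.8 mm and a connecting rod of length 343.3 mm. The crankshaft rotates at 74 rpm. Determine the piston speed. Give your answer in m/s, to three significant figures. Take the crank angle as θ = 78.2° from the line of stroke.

0.795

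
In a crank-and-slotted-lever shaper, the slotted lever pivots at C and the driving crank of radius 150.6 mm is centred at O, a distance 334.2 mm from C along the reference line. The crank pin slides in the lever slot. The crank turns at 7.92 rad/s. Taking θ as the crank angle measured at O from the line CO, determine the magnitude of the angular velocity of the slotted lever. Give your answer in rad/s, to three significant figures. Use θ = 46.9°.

ω = 7.92 rad/s
Crank pin A relative to C: A = (d + r cosθ, r sinθ); lever angle φ = atan2(r sinθ, d + r cosθ).
Differentiating tanφ: φ̇ = rω(d cosθ + r)/(d² + r² + 2dr cosθ).
d² + r² + 2dr cosθ = |CA|² = 0.203149 m²;  d cosθ + r = +0.37895 m.
|ω_lever| = |0.1506·7.92·+0.37895| / 0.203149 = 2.2249 rad/s.

2.22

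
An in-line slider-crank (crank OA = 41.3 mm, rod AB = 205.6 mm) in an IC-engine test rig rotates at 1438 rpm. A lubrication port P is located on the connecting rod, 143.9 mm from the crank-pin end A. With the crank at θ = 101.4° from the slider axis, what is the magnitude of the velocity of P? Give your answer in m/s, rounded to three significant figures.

ω = 150.6 rad/s.  Crank-pin speed |V_A| = rω = 6.2192 m/s, perpendicular to OA.
Rod angle: sinφ = −(r/L) sinθ ⇒ φ = -11.356°; ω_rod = −rω cosθ/√(L²−r²sin²θ) = +6.0984 rad/s.
V_P = V_A + ω_rod × AP, with AP = 0.1439 m along the rod.
Components: V_Px = −rω sinθ − a·ω_rod·sinφ = -5.9237 m/s;  V_Py = rω cosθ + a·ω_rod·cosφ = -0.3689 m/s.
|V_P| = √(V_Px² + V_Py²) = 5.9352 m/s.

5.94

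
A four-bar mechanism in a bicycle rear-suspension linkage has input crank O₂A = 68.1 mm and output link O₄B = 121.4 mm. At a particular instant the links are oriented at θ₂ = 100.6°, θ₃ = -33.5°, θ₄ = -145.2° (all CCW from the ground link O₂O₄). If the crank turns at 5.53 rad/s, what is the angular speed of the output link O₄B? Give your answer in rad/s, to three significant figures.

2.40

ω₂ = 5.53 rad/s
Differentiating the loop-closure r₂e^{iθ₂}+r₃e^{iθ₃}=r₁+r₄e^{iθ₄} gives r₂ω₂e^{iθ₂}+r₃ω₃e^{iθ₃}=r₄ω₄e^{iθ₄}.
Eliminating the other unknown: ω₄ = r₂ω₂ sin(θ₂−θ₃) / [r₄ sin(θ₄−θ₃)].
Numerator sine = +0.71813; denominator sine = -0.92913.
Result = 0.0681·5.53·(+0.71813) / (0.1214·(-0.92913)) = -2.3976 rad/s; magnitude 2.3976 rad/s.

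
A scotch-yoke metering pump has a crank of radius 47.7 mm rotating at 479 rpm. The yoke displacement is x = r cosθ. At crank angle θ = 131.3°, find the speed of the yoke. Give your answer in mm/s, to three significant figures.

1800

ω = 50.16 rad/s (from 479 rpm).
x = r cosθ ⇒ ẋ = −rω sinθ.
|v| = rω|sinθ| = 0.0477·50.16·|sin 131.3°| = 1.7975 m/s = 1797.5 mm/s.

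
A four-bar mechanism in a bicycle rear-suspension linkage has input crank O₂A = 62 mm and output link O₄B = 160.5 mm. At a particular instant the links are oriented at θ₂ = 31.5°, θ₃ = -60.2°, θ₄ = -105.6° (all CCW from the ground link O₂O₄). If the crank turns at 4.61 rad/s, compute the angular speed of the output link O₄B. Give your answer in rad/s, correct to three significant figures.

ω₂ = 4.61 rad/s
Differentiating the loop-closure r₂e^{iθ₂}+r₃e^{iθ₃}=r₁+r₄e^{iθ₄} gives r₂ω₂e^{iθ₂}+r₃ω₃e^{iθ₃}=r₄ω₄e^{iθ₄}.
Eliminating the other unknown: ω₄ = r₂ω₂ sin(θ₂−θ₃) / [r₄ sin(θ₄−θ₃)].
Numerator sine = +0.99956; denominator sine = -0.71203.
Result = 0.062·4.61·(+0.99956) / (0.1605·(-0.71203)) = -2.4999 rad/s; magnitude 2.4999 rad/s.

2.50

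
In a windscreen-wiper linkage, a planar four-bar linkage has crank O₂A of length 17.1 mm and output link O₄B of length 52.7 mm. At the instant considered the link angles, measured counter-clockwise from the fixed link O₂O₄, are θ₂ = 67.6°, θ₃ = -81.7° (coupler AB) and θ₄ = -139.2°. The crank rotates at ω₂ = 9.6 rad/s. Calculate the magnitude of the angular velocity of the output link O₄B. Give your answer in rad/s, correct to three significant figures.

ω₂ = 9.6 rad/s
Differentiating the loop-closure r₂e^{iθ₂}+r₃e^{iθ₃}=r₁+r₄e^{iθ₄} gives r₂ω₂e^{iθ₂}+r₃ω₃e^{iθ₃}=r₄ω₄e^{iθ₄}.
Eliminating the other unknown: ω₄ = r₂ω₂ sin(θ₂−θ₃) / [r₄ sin(θ₄−θ₃)].
Numerator sine = +0.51054; denominator sine = -0.84339.
Result = 0.0171·9.6·(+0.51054) / (0.0527·(-0.84339)) = -1.8856 rad/s; magnitude 1.8856 rad/s.

1.89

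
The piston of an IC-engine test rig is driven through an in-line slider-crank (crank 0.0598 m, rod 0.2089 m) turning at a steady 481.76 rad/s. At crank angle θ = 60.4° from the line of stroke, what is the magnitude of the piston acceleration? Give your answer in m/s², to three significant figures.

ω = 481.8 rad/s
x(θ) = r cosθ + √(L² − r² sin²θ); with ω constant, a = ω²·d²x/dθ².
d²x/dθ² = −r cosθ − r²(cos2θ)/√u − r⁴ sin²2θ/(4u^{3/2}),  u = L² − r² sin²θ = 0.0409356 m².
Substituting r = 0.0598 m, L = 0.2089 m, θ = 60.4°: d²x/dθ² = -0.020772 m.
a = ω²·d²x/dθ² = (481.8)²·(-0.020772) = -4821.1 m/s²;  |a| = 4821.1 m/s².

4820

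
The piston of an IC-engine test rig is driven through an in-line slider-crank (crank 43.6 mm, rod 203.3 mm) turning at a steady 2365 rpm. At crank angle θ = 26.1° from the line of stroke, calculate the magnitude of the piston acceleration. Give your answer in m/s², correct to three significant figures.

ω = 2π·2365/60 = 247.7 rad/s
x(θ) = r cosθ + √(L² − r² sin²θ); with ω constant, a = ω²·d²x/dθ².
d²x/dθ² = −r cosθ − r²(cos2θ)/√u − r⁴ sin²2θ/(4u^{3/2}),  u = L² − r² sin²θ = 0.040963 m².
Substituting r = 0.0436 m, L = 0.2033 m, θ = 26.1°: d²x/dθ² = -0.044979 m.
a = ω²·d²x/dθ² = (247.7)²·(-0.044979) = -2758.8 m/s²;  |a| = 2758.8 m/s².

2760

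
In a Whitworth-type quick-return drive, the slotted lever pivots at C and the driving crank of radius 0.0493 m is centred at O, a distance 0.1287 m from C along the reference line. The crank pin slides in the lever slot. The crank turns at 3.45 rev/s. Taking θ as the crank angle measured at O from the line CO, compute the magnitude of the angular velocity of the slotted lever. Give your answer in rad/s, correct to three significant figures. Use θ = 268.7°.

ω = 21.68 rad/s (from 3.45 rev/s).
Crank pin A relative to C: A = (d + r cosθ, r sinθ); lever angle φ = atan2(r sinθ, d + r cosθ).
Differentiating tanφ: φ̇ = rω(d cosθ + r)/(d² + r² + 2dr cosθ).
d² + r² + 2dr cosθ = |CA|² = 0.0187063 m²;  d cosθ + r = +0.04638 m.
|ω_lever| = |0.0493·21.68·+0.04638| / 0.0187063 = 2.6497 rad/s.

2.65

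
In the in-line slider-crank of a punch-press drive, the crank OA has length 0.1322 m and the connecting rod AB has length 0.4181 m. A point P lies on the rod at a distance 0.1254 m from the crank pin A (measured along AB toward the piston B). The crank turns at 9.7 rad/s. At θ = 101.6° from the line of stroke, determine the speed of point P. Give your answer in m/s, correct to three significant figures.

1.24

ω = 9.7 rad/s.  Crank-pin speed |V_A| = rω = 1.2823 m/s, perpendicular to OA.
Rod angle: sinφ = −(r/L) sinθ ⇒ φ = -18.043°; ω_rod = −rω cosθ/√(L²−r²sin²θ) = +0.64862 rad/s.
V_P = V_A + ω_rod × AP, with AP = 0.1254 m along the rod.
Components: V_Px = −rω sinθ − a·ω_rod·sinφ = -1.231 m/s;  V_Py = rω cosθ + a·ω_rod·cosφ = -0.18051 m/s.
|V_P| = √(V_Px² + V_Py²) = 1.2441 m/s.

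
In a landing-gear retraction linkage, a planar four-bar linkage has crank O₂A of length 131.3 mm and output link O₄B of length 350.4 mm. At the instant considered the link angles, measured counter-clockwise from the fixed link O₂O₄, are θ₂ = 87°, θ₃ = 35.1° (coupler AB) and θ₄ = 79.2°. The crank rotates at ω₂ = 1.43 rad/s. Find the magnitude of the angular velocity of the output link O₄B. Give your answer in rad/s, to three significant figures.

ω₂ = 1.43 rad/s
Differentiating the loop-closure r₂e^{iθ₂}+r₃e^{iθ₃}=r₁+r₄e^{iθ₄} gives r₂ω₂e^{iθ₂}+r₃ω₃e^{iθ₃}=r₄ω₄e^{iθ₄}.
Eliminating the other unknown: ω₄ = r₂ω₂ sin(θ₂−θ₃) / [r₄ sin(θ₄−θ₃)].
Numerator sine = +0.78694; denominator sine = +0.69591.
Result = 0.1313·1.43·(+0.78694) / (0.3504·(+0.69591)) = +0.60593 rad/s; magnitude 0.60593 rad/s.

0.606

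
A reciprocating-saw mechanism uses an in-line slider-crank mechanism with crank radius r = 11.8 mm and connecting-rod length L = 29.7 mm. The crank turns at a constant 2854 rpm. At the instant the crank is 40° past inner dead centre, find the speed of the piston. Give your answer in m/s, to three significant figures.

ω = 2π·2854/60 = 298.9 rad/s
For an in-line slider-crank, x = r cosθ + √(L² − r² sin²θ), so v = −rω sinθ·[1 + r cosθ/√(L² − r² sin²θ)].
With r = 0.0118 m, L = 0.0297 m, θ = 40°: √(L² − r² sin²θ) = 0.028715 m.
v = −0.0118·298.9·0.64279·[1 + 0.0118·0.76604/0.028715] = -2.9805 m/s.
|v| = 2.9805 m/s.

2.98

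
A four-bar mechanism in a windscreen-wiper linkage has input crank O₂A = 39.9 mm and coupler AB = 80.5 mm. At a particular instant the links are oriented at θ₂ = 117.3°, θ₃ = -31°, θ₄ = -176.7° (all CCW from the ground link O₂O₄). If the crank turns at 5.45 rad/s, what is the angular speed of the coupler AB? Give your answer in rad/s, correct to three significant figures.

ω₂ = 5.45 rad/s
Differentiating the loop-closure r₂e^{iθ₂}+r₃e^{iθ₃}=r₁+r₄e^{iθ₄} gives r₂ω₂e^{iθ₂}+r₃ω₃e^{iθ₃}=r₄ω₄e^{iθ₄}.
Eliminating the other unknown: ω₃ = r₂ω₂ sin(θ₄−θ₂) / [r₃ sin(θ₃−θ₄)].
Numerator sine = +0.91355; denominator sine = +0.56353.
Result = 0.0399·5.45·(+0.91355) / (0.0805·(+0.56353)) = +4.3791 rad/s; magnitude 4.3791 rad/s.

4.38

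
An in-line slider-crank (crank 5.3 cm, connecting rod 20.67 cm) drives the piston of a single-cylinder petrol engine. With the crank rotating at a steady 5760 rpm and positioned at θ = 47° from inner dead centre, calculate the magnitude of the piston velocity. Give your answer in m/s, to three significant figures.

ω = 2π·5760/60 = 603.2 rad/s
For an in-line slider-crank, x = r cosθ + √(L² − r² sin²θ), so v = −rω sinθ·[1 + r cosθ/√(L² − r² sin²θ)].
With r = 0.053 m, L = 0.2067 m, θ = 47°: √(L² − r² sin²θ) = 0.20303 m.
v = −0.053·603.2·0.73135·[1 + 0.053·0.68200/0.20303] = -27.543 m/s.
|v| = 27.543 m/s.

27.5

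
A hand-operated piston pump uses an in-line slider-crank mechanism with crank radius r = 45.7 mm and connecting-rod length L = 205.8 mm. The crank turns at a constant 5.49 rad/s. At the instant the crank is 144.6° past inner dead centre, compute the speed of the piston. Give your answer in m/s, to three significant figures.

ω = 5.49 rad/s
For an in-line slider-crank, x = r cosθ + √(L² − r² sin²θ), so v = −rω sinθ·[1 + r cosθ/√(L² − r² sin²θ)].
With r = 0.0457 m, L = 0.2058 m, θ = 144.6°: √(L² − r² sin²θ) = 0.20409 m.
v = −0.0457·5.49·0.57928·[1 + 0.0457·-0.81513/0.20409] = -0.11881 m/s.
|v| = 0.11881 m/s.

0.119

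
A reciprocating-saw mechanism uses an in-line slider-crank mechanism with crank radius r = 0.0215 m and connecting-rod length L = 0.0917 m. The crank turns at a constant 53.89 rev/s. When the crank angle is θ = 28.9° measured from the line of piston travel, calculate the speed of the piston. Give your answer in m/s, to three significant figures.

4.25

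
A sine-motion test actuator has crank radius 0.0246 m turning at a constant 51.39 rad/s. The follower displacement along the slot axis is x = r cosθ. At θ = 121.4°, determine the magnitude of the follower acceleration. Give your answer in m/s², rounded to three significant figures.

ω = 51.39 rad/s
x = r cosθ ⇒ ẍ = −rω² cosθ (ω constant).
|a| = rω²|cosθ| = 0.0246·(51.39)²·|cos 121.4°| = 33.848 m/s².

33.8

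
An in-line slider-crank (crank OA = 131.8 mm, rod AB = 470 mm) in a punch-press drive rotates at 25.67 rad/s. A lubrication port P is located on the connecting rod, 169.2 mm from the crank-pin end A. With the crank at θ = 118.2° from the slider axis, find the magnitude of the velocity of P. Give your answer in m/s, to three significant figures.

3.01

ω = 25.67 rad/s.  Crank-pin speed |V_A| = rω = 3.3833 m/s, perpendicular to OA.
Rod angle: sinφ = −(r/L) sinθ ⇒ φ = -14.308°; ω_rod = −rω cosθ/√(L²−r²sin²θ) = +3.5106 rad/s.
V_P = V_A + ω_rod × AP, with AP = 0.1692 m along the rod.
Components: V_Px = −rω sinθ − a·ω_rod·sinφ = -2.8349 m/s;  V_Py = rω cosθ + a·ω_rod·cosφ = -1.0232 m/s.
|V_P| = √(V_Px² + V_Py²) = 3.0139 m/s.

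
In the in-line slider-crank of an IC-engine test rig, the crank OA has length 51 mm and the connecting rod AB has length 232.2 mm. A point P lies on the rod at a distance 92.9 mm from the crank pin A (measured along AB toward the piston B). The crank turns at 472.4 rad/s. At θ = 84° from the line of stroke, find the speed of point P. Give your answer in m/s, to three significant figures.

24.2

ω = 472.4 rad/s.  Crank-pin speed |V_A| = rω = 24.092 m/s, perpendicular to OA.
Rod angle: sinφ = −(r/L) sinθ ⇒ φ = -12.617°; ω_rod = −rω cosθ/√(L²−r²sin²θ) = -11.114 rad/s.
V_P = V_A + ω_rod × AP, with AP = 0.0929 m along the rod.
Components: V_Px = −rω sinθ − a·ω_rod·sinφ = -24.186 m/s;  V_Py = rω cosθ + a·ω_rod·cosφ = +1.5108 m/s.
|V_P| = √(V_Px² + V_Py²) = 24.233 m/s.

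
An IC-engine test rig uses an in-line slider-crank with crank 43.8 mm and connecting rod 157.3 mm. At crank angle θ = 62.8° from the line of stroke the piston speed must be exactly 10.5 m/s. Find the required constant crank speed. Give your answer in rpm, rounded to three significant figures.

For an in-line slider-crank, |v_piston| = rω|sinθ|·[1 + r cosθ/√(L² − r² sin²θ)].
With r = 0.0438 m, L = 0.1573 m, θ = 62.8°: the bracketed kinematic factor |dx/dθ| = 0.044074 m.
ω = v/|dx/dθ| = 10.5/0.044074 = 238.23 rad/s.
N = 60ω/(2π) = 2275 rpm.

2270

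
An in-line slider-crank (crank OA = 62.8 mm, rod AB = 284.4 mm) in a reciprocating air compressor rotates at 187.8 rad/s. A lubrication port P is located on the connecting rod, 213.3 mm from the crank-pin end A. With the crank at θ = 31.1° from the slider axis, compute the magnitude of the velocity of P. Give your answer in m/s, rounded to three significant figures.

7.41

ω = 187.8 rad/s.  Crank-pin speed |V_A| = rω = 11.794 m/s, perpendicular to OA.
Rod angle: sinφ = −(r/L) sinθ ⇒ φ = -6.549°; ω_rod = −rω cosθ/√(L²−r²sin²θ) = -35.742 rad/s.
V_P = V_A + ω_rod × AP, with AP = 0.2133 m along the rod.
Components: V_Px = −rω sinθ − a·ω_rod·sinφ = -6.9615 m/s;  V_Py = rω cosθ + a·ω_rod·cosφ = +2.5247 m/s.
|V_P| = √(V_Px² + V_Py²) = 7.4051 m/s.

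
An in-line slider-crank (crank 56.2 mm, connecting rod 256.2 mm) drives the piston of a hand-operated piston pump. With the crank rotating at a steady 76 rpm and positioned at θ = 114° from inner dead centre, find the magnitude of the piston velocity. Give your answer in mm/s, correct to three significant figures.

ω = 2π·76/60 = 7.959 rad/s
For an in-line slider-crank, x = r cosθ + √(L² − r² sin²θ), so v = −rω sinθ·[1 + r cosθ/√(L² − r² sin²θ)].
With r = 0.0562 m, L = 0.2562 m, θ = 114°: √(L² − r² sin²θ) = 0.251 m.
v = −0.0562·7.959·0.91355·[1 + 0.0562·-0.40674/0.251] = -0.3714 m/s.
|v| = 0.3714 m/s = 371.4 mm/s.

371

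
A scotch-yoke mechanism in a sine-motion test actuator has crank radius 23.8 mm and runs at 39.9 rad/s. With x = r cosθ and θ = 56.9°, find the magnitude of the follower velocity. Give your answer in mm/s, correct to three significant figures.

796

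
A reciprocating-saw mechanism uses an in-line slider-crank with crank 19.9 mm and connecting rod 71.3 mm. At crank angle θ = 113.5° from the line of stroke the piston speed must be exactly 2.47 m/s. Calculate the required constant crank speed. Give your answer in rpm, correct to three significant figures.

1460

For an in-line slider-crank, |v_piston| = rω|sinθ|·[1 + r cosθ/√(L² − r² sin²θ)].
With r = 0.0199 m, L = 0.0713 m, θ = 113.5°: the bracketed kinematic factor |dx/dθ| = 0.016148 m.
ω = v/|dx/dθ| = 2.47/0.016148 = 152.96 rad/s.
N = 60ω/(2π) = 1460.6 rpm.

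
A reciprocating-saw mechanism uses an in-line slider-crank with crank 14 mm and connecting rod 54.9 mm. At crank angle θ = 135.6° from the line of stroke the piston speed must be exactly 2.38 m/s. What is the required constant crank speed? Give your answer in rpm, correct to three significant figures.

For an in-line slider-crank, |v_piston| = rω|sinθ|·[1 + r cosθ/√(L² − r² sin²θ)].
With r = 0.014 m, L = 0.0549 m, θ = 135.6°: the bracketed kinematic factor |dx/dθ| = 0.0079815 m.
ω = v/|dx/dθ| = 2.38/0.0079815 = 298.19 rad/s.
N = 60ω/(2π) = 2847.5 rpm.

2850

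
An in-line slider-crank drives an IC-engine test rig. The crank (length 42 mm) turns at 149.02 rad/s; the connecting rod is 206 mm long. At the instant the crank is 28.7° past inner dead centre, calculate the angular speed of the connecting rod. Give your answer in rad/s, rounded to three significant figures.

26.8

ω = 149 rad/s
The rod makes angle φ with the slider axis where L sinφ = r sinθ; differentiating, L cosφ·φ̇ = r ω cosθ.
L cosφ = √(L² − r² sin²θ) = 0.20501 m.
|ω_rod| = r ω |cosθ| / √(L² − r² sin²θ) = 0.042·149·0.87715/0.20501 = 26.779 rad/s.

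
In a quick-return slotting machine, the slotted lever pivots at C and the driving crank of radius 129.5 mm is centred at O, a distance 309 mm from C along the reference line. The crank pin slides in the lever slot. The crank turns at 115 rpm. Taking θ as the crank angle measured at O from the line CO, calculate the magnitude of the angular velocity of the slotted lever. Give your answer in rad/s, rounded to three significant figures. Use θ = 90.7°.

1.76

ω = 12.04 rad/s (from 115 rpm).
Crank pin A relative to C: A = (d + r cosθ, r sinθ); lever angle φ = atan2(r sinθ, d + r cosθ).
Differentiating tanφ: φ̇ = rω(d cosθ + r)/(d² + r² + 2dr cosθ).
d² + r² + 2dr cosθ = |CA|² = 0.111274 m²;  d cosθ + r = +0.12572 m.
|ω_lever| = |0.1295·12.04·+0.12572| / 0.111274 = 1.7621 rad/s.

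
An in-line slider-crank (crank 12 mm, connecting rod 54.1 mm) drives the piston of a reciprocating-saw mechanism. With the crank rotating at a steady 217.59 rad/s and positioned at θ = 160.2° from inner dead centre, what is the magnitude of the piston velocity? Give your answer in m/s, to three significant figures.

ω = 217.6 rad/s
For an in-line slider-crank, x = r cosθ + √(L² − r² sin²θ), so v = −rω sinθ·[1 + r cosθ/√(L² − r² sin²θ)].
With r = 0.012 m, L = 0.0541 m, θ = 160.2°: √(L² − r² sin²θ) = 0.053947 m.
v = −0.012·217.6·0.33874·[1 + 0.012·-0.94088/0.053947] = -0.69936 m/s.
|v| = 0.69936 m/s.

0.699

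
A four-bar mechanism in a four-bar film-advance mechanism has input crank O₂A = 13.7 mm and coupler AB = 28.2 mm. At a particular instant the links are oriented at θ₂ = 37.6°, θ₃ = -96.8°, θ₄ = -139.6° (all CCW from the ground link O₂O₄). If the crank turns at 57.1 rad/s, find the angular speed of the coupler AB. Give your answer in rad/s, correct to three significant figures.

1.99

ω₂ = 57.1 rad/s
Differentiating the loop-closure r₂e^{iθ₂}+r₃e^{iθ₃}=r₁+r₄e^{iθ₄} gives r₂ω₂e^{iθ₂}+r₃ω₃e^{iθ₃}=r₄ω₄e^{iθ₄}.
Eliminating the other unknown: ω₃ = r₂ω₂ sin(θ₄−θ₂) / [r₃ sin(θ₃−θ₄)].
Numerator sine = -0.04885; denominator sine = +0.67944.
Result = 0.0137·57.1·(-0.04885) / (0.0282·(+0.67944)) = -1.9944 rad/s; magnitude 1.9944 rad/s.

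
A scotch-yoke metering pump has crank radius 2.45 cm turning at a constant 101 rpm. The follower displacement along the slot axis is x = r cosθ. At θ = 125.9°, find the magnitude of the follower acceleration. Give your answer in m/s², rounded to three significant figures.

ω = 10.58 rad/s (from 101 rpm).
x = r cosθ ⇒ ẍ = −rω² cosθ (ω constant).
|a| = rω²|cosθ| = 0.0245·(10.58)²·|cos 125.9°| = 1.6071 m/s².

1.61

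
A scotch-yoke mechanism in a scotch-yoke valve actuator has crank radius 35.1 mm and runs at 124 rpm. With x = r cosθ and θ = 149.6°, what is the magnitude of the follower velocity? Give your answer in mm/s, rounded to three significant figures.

ω = 12.99 rad/s (from 124 rpm).
x = r cosθ ⇒ ẋ = −rω sinθ.
|v| = rω|sinθ| = 0.0351·12.99·|sin 149.6°| = 0.23064 m/s = 230.64 mm/s.

231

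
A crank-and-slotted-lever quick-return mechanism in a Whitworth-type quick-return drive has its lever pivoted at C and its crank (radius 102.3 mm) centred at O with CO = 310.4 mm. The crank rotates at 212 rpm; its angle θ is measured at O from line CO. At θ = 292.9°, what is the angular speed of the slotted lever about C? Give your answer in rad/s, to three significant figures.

3.85

ω = 22.2 rad/s (from 212 rpm).
Crank pin A relative to C: A = (d + r cosθ, r sinθ); lever angle φ = atan2(r sinθ, d + r cosθ).
Differentiating tanφ: φ̇ = rω(d cosθ + r)/(d² + r² + 2dr cosθ).
d² + r² + 2dr cosθ = |CA|² = 0.131526 m²;  d cosθ + r = +0.22308 m.
|ω_lever| = |0.1023·22.2·+0.22308| / 0.131526 = 3.8521 rad/s.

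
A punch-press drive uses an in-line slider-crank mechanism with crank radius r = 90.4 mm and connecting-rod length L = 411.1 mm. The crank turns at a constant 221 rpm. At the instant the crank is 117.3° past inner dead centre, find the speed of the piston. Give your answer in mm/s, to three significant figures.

1670

ω = 2π·221/60 = 23.14 rad/s
For an in-line slider-crank, x = r cosθ + √(L² − r² sin²θ), so v = −rω sinθ·[1 + r cosθ/√(L² − r² sin²θ)].
With r = 0.0904 m, L = 0.4111 m, θ = 117.3°: √(L² − r² sin²θ) = 0.40318 m.
v = −0.0904·23.14·0.88862·[1 + 0.0904·-0.45865/0.40318] = -1.6679 m/s.
|v| = 1.6679 m/s = 1667.9 mm/s.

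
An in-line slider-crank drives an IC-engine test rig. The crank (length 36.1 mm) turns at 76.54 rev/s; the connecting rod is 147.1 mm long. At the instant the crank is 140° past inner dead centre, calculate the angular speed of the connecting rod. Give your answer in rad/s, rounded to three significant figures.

ω = 480.9 rad/s (converted from 76.54 rev/s).
The rod makes angle φ with the slider axis where L sinφ = r sinθ; differentiating, L cosφ·φ̇ = r ω cosθ.
L cosφ = √(L² − r² sin²θ) = 0.14526 m.
|ω_rod| = r ω |cosθ| / √(L² − r² sin²θ) = 0.0361·480.9·0.76604/0.14526 = 91.556 rad/s.

91.6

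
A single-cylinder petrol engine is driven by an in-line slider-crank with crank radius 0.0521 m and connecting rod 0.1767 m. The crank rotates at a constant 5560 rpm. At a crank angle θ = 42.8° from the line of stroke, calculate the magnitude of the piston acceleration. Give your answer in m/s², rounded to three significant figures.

13500

ω = 2π·5560/60 = 582.2 rad/s
x(θ) = r cosθ + √(L² − r² sin²θ); with ω constant, a = ω²·d²x/dθ².
d²x/dθ² = −r cosθ − r²(cos2θ)/√u − r⁴ sin²2θ/(4u^{3/2}),  u = L² − r² sin²θ = 0.0299698 m².
Substituting r = 0.0521 m, L = 0.1767 m, θ = 42.8°: d²x/dθ² = -0.039783 m.
a = ω²·d²x/dθ² = (582.2)²·(-0.039783) = -13487 m/s²;  |a| = 13487 m/s².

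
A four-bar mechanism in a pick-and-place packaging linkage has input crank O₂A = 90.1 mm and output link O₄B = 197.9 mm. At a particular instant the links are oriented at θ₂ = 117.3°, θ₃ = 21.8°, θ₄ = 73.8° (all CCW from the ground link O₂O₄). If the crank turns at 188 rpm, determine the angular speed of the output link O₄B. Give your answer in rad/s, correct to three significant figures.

ω₂ = 19.69 rad/s (from 188 rpm).
Differentiating the loop-closure r₂e^{iθ₂}+r₃e^{iθ₃}=r₁+r₄e^{iθ₄} gives r₂ω₂e^{iθ₂}+r₃ω₃e^{iθ₃}=r₄ω₄e^{iθ₄}.
Eliminating the other unknown: ω₄ = r₂ω₂ sin(θ₂−θ₃) / [r₄ sin(θ₄−θ₃)].
Numerator sine = +0.99540; denominator sine = +0.78801.
Result = 0.0901·19.69·(+0.99540) / (0.1979·(+0.78801)) = +11.322 rad/s; magnitude 11.322 rad/s.

11.3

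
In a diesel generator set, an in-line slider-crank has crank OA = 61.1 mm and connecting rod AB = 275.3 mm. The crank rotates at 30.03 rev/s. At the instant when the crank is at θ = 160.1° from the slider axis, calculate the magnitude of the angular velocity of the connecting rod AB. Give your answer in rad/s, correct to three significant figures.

39.5

ω = 188.7 rad/s (converted from 30.03 rev/s).
The rod makes angle φ with the slider axis where L sinφ = r sinθ; differentiating, L cosφ·φ̇ = r ω cosθ.
L cosφ = √(L² − r² sin²θ) = 0.27451 m.
|ω_rod| = r ω |cosθ| / √(L² − r² sin²θ) = 0.0611·188.7·0.94029/0.27451 = 39.489 rad/s.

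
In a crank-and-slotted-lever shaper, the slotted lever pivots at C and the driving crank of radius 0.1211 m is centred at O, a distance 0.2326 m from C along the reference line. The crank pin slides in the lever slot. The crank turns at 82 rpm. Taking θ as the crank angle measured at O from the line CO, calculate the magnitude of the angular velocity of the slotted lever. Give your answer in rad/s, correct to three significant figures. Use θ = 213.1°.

ω = 8.587 rad/s (from 82 rpm).
Crank pin A relative to C: A = (d + r cosθ, r sinθ); lever angle φ = atan2(r sinθ, d + r cosθ).
Differentiating tanφ: φ̇ = rω(d cosθ + r)/(d² + r² + 2dr cosθ).
d² + r² + 2dr cosθ = |CA|² = 0.0215745 m²;  d cosθ + r = -0.073753 m.
|ω_lever| = |0.1211·8.587·-0.073753| / 0.0215745 = 3.5549 rad/s.

3.55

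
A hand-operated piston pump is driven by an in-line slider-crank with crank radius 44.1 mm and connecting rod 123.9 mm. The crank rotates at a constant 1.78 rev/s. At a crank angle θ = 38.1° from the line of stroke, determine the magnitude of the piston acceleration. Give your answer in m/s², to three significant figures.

4.88

ω = 2π·1.78 = 11.18 rad/s
x(θ) = r cosθ + √(L² − r² sin²θ); with ω constant, a = ω²·d²x/dθ².
d²x/dθ² = −r cosθ − r²(cos2θ)/√u − r⁴ sin²2θ/(4u^{3/2}),  u = L² − r² sin²θ = 0.0146108 m².
Substituting r = 0.0441 m, L = 0.1239 m, θ = 38.1°: d²x/dθ² = -0.039047 m.
a = ω²·d²x/dθ² = (11.18)²·(-0.039047) = -4.8841 m/s²;  |a| = 4.8841 m/s².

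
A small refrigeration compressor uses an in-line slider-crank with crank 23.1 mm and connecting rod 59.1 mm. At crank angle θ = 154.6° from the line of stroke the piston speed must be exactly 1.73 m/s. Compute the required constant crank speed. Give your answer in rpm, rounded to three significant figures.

For an in-line slider-crank, |v_piston| = rω|sinθ|·[1 + r cosθ/√(L² − r² sin²θ)].
With r = 0.0231 m, L = 0.0591 m, θ = 154.6°: the bracketed kinematic factor |dx/dθ| = 0.0063597 m.
ω = v/|dx/dθ| = 1.73/0.0063597 = 272.02 rad/s.
N = 60ω/(2π) = 2597.6 rpm.

2600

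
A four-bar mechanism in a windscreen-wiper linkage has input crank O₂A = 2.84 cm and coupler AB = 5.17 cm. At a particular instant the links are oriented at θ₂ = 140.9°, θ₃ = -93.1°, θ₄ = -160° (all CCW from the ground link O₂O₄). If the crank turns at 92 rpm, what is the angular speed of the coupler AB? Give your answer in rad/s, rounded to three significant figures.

4.94

ω₂ = 9.634 rad/s (from 92 rpm).
Differentiating the loop-closure r₂e^{iθ₂}+r₃e^{iθ₃}=r₁+r₄e^{iθ₄} gives r₂ω₂e^{iθ₂}+r₃ω₃e^{iθ₃}=r₄ω₄e^{iθ₄}.
Eliminating the other unknown: ω₃ = r₂ω₂ sin(θ₄−θ₂) / [r₃ sin(θ₃−θ₄)].
Numerator sine = +0.85806; denominator sine = +0.91982.
Result = 0.0284·9.634·(+0.85806) / (0.0517·(+0.91982)) = +4.937 rad/s; magnitude 4.937 rad/s.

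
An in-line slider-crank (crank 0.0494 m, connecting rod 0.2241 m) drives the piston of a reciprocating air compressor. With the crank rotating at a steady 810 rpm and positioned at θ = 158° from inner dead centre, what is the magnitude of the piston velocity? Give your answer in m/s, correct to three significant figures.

1.25

ω = 2π·810/60 = 84.82 rad/s
For an in-line slider-crank, x = r cosθ + √(L² − r² sin²θ), so v = −rω sinθ·[1 + r cosθ/√(L² − r² sin²θ)].
With r = 0.0494 m, L = 0.2241 m, θ = 158°: √(L² − r² sin²θ) = 0.22333 m.
v = −0.0494·84.82·0.37461·[1 + 0.0494·-0.92718/0.22333] = -1.2478 m/s.
|v| = 1.2478 m/s.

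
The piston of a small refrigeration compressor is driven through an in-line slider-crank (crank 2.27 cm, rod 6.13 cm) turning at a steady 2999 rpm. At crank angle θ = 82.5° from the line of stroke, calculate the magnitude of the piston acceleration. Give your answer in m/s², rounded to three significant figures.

566

ω = 2π·2999/60 = 314.1 rad/s
x(θ) = r cosθ + √(L² − r² sin²θ); with ω constant, a = ω²·d²x/dθ².
d²x/dθ² = −r cosθ − r²(cos2θ)/√u − r⁴ sin²2θ/(4u^{3/2}),  u = L² − r² sin²θ = 0.00325118 m².
Substituting r = 0.0227 m, L = 0.0613 m, θ = 82.5°: d²x/dθ² = +0.0057423 m.
a = ω²·d²x/dθ² = (314.1)²·(+0.0057423) = +566.36 m/s²;  |a| = 566.36 m/s².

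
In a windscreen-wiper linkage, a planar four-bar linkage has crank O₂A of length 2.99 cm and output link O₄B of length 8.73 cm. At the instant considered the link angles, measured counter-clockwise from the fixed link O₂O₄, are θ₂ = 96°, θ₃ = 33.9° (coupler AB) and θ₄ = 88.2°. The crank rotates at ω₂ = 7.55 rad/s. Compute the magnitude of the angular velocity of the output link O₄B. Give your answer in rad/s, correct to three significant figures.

2.81

ω₂ = 7.55 rad/s
Differentiating the loop-closure r₂e^{iθ₂}+r₃e^{iθ₃}=r₁+r₄e^{iθ₄} gives r₂ω₂e^{iθ₂}+r₃ω₃e^{iθ₃}=r₄ω₄e^{iθ₄}.
Eliminating the other unknown: ω₄ = r₂ω₂ sin(θ₂−θ₃) / [r₄ sin(θ₄−θ₃)].
Numerator sine = +0.88377; denominator sine = +0.81208.
Result = 0.0299·7.55·(+0.88377) / (0.0873·(+0.81208)) = +2.8141 rad/s; magnitude 2.8141 rad/s.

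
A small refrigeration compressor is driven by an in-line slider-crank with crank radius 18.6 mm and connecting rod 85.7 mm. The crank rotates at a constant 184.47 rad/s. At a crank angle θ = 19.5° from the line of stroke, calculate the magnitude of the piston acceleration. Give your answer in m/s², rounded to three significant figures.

ω = 184.5 rad/s
x(θ) = r cosθ + √(L² − r² sin²θ); with ω constant, a = ω²·d²x/dθ².
d²x/dθ² = −r cosθ − r²(cos2θ)/√u − r⁴ sin²2θ/(4u^{3/2}),  u = L² − r² sin²θ = 0.00730594 m².
Substituting r = 0.0186 m, L = 0.0857 m, θ = 19.5°: d²x/dθ² = -0.020698 m.
a = ω²·d²x/dθ² = (184.5)²·(-0.020698) = -704.32 m/s²;  |a| = 704.32 m/s².

704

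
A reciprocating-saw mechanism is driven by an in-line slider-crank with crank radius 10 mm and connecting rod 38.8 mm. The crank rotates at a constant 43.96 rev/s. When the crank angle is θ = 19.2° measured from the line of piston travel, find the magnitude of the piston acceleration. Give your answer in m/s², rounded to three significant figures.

876

ω = 2π·44 = 276.2 rad/s
x(θ) = r cosθ + √(L² − r² sin²θ); with ω constant, a = ω²·d²x/dθ².
d²x/dθ² = −r cosθ − r²(cos2θ)/√u − r⁴ sin²2θ/(4u^{3/2}),  u = L² − r² sin²θ = 0.00149462 m².
Substituting r = 0.01 m, L = 0.0388 m, θ = 19.2°: d²x/dθ² = -0.011488 m.
a = ω²·d²x/dθ² = (276.2)²·(-0.011488) = -876.4 m/s²;  |a| = 876.4 m/s².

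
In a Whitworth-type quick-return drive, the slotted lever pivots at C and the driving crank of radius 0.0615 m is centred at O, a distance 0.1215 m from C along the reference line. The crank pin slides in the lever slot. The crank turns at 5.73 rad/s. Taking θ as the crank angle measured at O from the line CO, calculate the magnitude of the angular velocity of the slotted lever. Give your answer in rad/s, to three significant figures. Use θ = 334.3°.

ω = 5.73 rad/s
Crank pin A relative to C: A = (d + r cosθ, r sinθ); lever angle φ = atan2(r sinθ, d + r cosθ).
Differentiating tanφ: φ̇ = rω(d cosθ + r)/(d² + r² + 2dr cosθ).
d² + r² + 2dr cosθ = |CA|² = 0.0320106 m²;  d cosθ + r = +0.17098 m.
|ω_lever| = |0.0615·5.73·+0.17098| / 0.0320106 = 1.8823 rad/s.

1.88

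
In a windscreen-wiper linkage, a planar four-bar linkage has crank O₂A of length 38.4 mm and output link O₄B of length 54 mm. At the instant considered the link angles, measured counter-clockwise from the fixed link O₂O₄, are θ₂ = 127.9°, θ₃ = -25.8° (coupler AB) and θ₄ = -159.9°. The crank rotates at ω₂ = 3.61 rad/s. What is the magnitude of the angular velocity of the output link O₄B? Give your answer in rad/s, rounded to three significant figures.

ω₂ = 3.61 rad/s
Differentiating the loop-closure r₂e^{iθ₂}+r₃e^{iθ₃}=r₁+r₄e^{iθ₄} gives r₂ω₂e^{iθ₂}+r₃ω₃e^{iθ₃}=r₄ω₄e^{iθ₄}.
Eliminating the other unknown: ω₄ = r₂ω₂ sin(θ₂−θ₃) / [r₄ sin(θ₄−θ₃)].
Numerator sine = +0.44307; denominator sine = -0.71813.
Result = 0.0384·3.61·(+0.44307) / (0.054·(-0.71813)) = -1.5839 rad/s; magnitude 1.5839 rad/s.

1.58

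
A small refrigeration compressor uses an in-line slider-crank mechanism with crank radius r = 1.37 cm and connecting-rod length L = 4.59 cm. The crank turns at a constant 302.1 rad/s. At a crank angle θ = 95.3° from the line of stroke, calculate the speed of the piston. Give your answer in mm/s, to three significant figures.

ω = 302.1 rad/s
For an in-line slider-crank, x = r cosθ + √(L² − r² sin²θ), so v = −rω sinθ·[1 + r cosθ/√(L² − r² sin²θ)].
With r = 0.0137 m, L = 0.0459 m, θ = 95.3°: √(L² − r² sin²θ) = 0.043826 m.
v = −0.0137·302.1·0.99572·[1 + 0.0137·-0.09237/0.043826] = -4.0021 m/s.
|v| = 4.0021 m/s = 4002.1 mm/s.

4000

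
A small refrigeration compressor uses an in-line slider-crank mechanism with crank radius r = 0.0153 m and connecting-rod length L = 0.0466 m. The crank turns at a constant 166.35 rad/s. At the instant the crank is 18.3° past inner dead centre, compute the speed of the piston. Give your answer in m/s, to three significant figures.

1.05

ω = 166.3 rad/s
For an in-line slider-crank, x = r cosθ + √(L² − r² sin²θ), so v = −rω sinθ·[1 + r cosθ/√(L² − r² sin²θ)].
With r = 0.0153 m, L = 0.0466 m, θ = 18.3°: √(L² − r² sin²θ) = 0.046352 m.
v = −0.0153·166.3·0.31399·[1 + 0.0153·0.94943/0.046352] = -1.0496 m/s.
|v| = 1.0496 m/s.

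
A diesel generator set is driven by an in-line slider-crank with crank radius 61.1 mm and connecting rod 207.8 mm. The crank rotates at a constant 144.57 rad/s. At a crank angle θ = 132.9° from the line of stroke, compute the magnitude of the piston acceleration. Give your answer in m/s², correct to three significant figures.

ω = 144.6 rad/s
x(θ) = r cosθ + √(L² − r² sin²θ); with ω constant, a = ω²·d²x/dθ².
d²x/dθ² = −r cosθ − r²(cos2θ)/√u − r⁴ sin²2θ/(4u^{3/2}),  u = L² − r² sin²θ = 0.0411775 m².
Substituting r = 0.0611 m, L = 0.2078 m, θ = 132.9°: d²x/dθ² = +0.042525 m.
a = ω²·d²x/dθ² = (144.6)²·(+0.042525) = +888.79 m/s²;  |a| = 888.79 m/s².

889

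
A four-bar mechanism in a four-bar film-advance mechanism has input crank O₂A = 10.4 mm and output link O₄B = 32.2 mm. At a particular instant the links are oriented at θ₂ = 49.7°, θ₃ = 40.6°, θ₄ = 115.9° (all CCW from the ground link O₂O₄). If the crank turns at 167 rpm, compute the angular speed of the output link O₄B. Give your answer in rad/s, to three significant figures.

0.924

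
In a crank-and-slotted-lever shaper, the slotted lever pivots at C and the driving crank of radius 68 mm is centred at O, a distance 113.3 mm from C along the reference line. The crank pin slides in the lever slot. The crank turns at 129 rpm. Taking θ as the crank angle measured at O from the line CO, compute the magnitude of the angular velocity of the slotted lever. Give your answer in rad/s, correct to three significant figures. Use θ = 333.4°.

4.98

ω = 13.51 rad/s (from 129 rpm).
Crank pin A relative to C: A = (d + r cosθ, r sinθ); lever angle φ = atan2(r sinθ, d + r cosθ).
Differentiating tanφ: φ̇ = rω(d cosθ + r)/(d² + r² + 2dr cosθ).
d² + r² + 2dr cosθ = |CA|² = 0.0312387 m²;  d cosθ + r = +0.16931 m.
|ω_lever| = |0.068·13.51·+0.16931| / 0.0312387 = 4.9786 rad/s.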